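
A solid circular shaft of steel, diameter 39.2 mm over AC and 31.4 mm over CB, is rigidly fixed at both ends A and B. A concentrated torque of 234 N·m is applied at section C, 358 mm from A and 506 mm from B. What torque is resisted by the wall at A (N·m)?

181 N·m

Compatibility: T_A·a/J_AC = T_B·b/J_CB with T_A + T_B = T₀.
J_AC = 2.32×10^-7 m⁴, J_CB = 9.54×10^-8 m⁴, so T_A = T₀·(J_AC/a)/((J_AC/a)+(J_CB/b)) = 181.2 N·m, T_B = 52.78 N·m.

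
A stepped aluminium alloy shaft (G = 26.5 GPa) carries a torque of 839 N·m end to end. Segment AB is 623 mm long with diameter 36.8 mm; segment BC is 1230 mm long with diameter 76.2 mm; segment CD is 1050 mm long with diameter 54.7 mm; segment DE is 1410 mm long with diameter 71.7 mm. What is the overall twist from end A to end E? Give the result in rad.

J_AB = π(0.0368)⁴/32 = 1.80×10^-7 m⁴; J_BC = π(0.0762)⁴/32 = 3.31×10^-6 m⁴; J_CD = π(0.0547)⁴/32 = 8.79×10^-7 m⁴; J_DE = π(0.0717)⁴/32 = 2.59×10^-6 m⁴.
θ = (T/G)·Σ L_i/J_i = (839.0/26.5×10⁹)·(0.623/1.80×10^-7 + 1.23/3.31×10^-6 + 1.05/8.79×10^-7 + 1.41/2.59×10^-6) = 0.1763 rad.

0.176 rad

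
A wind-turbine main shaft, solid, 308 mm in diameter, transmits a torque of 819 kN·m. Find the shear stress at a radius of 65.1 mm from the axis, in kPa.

60300 kPa

J = πd⁴/32 = π(0.308)⁴/32 = 8.835×10^-4 m⁴.
Shear stress varies linearly with radius: τ = T·r/J = 819000 × 0.0651 / 8.835×10^-4 = 6.035×10^7 Pa.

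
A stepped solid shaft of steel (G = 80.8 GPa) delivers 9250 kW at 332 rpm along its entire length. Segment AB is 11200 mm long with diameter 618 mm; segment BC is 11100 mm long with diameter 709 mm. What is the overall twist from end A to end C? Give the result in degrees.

0.232°

ω = 2π·332/60 = 34.77 rad/s, so T = P/ω = 9250×10³ / 34.77 = 266100 N·m.
J_AB = π(0.618)⁴/32 = 0.0143 m⁴; J_BC = π(0.709)⁴/32 = 0.0248 m⁴.
θ = (T/G)·Σ L_i/J_i = (266100/80.8×10⁹)·(11.2/0.0143 + 11.1/0.0248) = 4.049×10^-3 rad.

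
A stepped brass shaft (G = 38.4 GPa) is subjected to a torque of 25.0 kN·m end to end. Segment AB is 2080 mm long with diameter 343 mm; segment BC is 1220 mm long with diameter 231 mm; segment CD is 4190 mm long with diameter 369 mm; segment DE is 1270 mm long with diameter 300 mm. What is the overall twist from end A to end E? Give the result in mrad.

6.38 mrad

J_AB = π(0.343)⁴/32 = 1.36×10^-3 m⁴; J_BC = π(0.231)⁴/32 = 2.80×10^-4 m⁴; J_CD = π(0.369)⁴/32 = 1.82×10^-3 m⁴; J_DE = π(0.300)⁴/32 = 7.95×10^-4 m⁴.
θ = (T/G)·Σ L_i/J_i = (25000/38.4×10⁹)·(2.08/1.36×10^-3 + 1.22/2.80×10^-4 + 4.19/1.82×10^-3 + 1.27/7.95×10^-4) = 6.376×10^-3 rad.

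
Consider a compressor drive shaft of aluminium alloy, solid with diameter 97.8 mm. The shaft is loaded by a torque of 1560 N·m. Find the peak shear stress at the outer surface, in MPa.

8.49 MPa

J = πd⁴/32 = π(0.0978)⁴/32 = 8.982×10^-6 m⁴.
τ_max = T·r/J = 1560 × 0.0489 / 8.982×10^-6 = 8.493×10^6 Pa.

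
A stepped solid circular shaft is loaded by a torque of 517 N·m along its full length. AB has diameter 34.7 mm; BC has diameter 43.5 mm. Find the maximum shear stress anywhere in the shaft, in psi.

9140 psi

Under the same torque, τ_max = 16T/(πd³) is largest where d is smallest — segment AB (d = 34.7 mm).
τ_max = 16·517.0/(π·(0.0347)³) = 6.302×10^7 Pa.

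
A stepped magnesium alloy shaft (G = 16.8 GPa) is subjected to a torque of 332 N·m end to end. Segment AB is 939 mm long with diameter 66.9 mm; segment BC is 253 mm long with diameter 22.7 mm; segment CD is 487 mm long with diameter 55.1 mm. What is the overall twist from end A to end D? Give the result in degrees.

12.1°

J_AB = π(0.0669)⁴/32 = 1.97×10^-6 m⁴; J_BC = π(0.0227)⁴/32 = 2.61×10^-8 m⁴; J_CD = π(0.0551)⁴/32 = 9.05×10^-7 m⁴.
θ = (T/G)·Σ L_i/J_i = (332.0/16.8×10⁹)·(0.939/1.97×10^-6 + 0.253/2.61×10^-8 + 0.487/9.05×10^-7) = 0.2119 rad.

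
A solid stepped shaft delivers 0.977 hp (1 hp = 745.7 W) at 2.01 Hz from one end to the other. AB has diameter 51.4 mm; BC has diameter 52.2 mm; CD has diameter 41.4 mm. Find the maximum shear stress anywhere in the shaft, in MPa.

4.14 MPa

ω = 2π·2.01 = 12.63 rad/s, so T = P/ω = 0.977×745.7 / 12.63 = 57.69 N·m.
Under the same torque, τ_max = 16T/(πd³) is largest where d is smallest — segment CD (d = 41.4 mm).
τ_max = 16·57.69/(π·(0.0414)³) = 4.140×10^6 Pa.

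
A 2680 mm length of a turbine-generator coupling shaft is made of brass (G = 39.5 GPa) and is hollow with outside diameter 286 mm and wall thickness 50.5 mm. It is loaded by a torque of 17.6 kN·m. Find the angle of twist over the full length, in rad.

J = π(d_o⁴ − d_i⁴)/32 = π(0.286⁴ − 0.185⁴)/32 = 5.418×10^-4 m⁴.
θ = T·L/(G·J) = 17600 × 2.68 / (39.5×10⁹ × 5.418×10^-4) = 2.204×10^-3 rad.

0.00220 rad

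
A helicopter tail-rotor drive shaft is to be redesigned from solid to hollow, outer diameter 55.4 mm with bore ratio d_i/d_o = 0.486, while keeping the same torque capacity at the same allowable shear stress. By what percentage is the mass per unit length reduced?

Equal τ_max and T ⇒ the solid shaft needs d_s³ = d_o³(1−k⁴), so d_s = 55.4·(1−0.486⁴)^(1/3) = 54.35 mm.
Area ratio A_h/A_s = d_o²(1−k²)/d_s² = (1−k²)/(1−k⁴)^(2/3) = 0.7936.
Mass saving = 1 − 0.7936 = 20.6 %.

20.6 %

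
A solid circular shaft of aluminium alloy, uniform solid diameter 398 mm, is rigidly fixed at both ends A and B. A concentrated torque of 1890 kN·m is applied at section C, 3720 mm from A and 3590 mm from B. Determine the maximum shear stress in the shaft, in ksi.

11.3 ksi

With uniform GJ and both ends fixed, compatibility θ_AC = θ_CB gives T_A·a = T_B·b, together with T_A + T_B = T₀.
T_A = T₀·b/(a+b) = 1.890e6·3590/7310 = 928200 N·m; T_B = 961800 N·m.
τ in each portion: τ_AC = 7.50×10^7 Pa, τ_CB = 7.77×10^7 Pa; maximum is in CB.
τ_max = T_CB·r/J = 961800·0.199/2.46×10^-3 = 7.770×10^7 Pa.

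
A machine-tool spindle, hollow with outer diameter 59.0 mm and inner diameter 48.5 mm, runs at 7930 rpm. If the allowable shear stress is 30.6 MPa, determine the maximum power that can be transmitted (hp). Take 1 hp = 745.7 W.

747 hp

J = π(d_o⁴ − d_i⁴)/32 = π(0.0590⁴ − 0.0485⁴)/32 = 6.464×10^-7 m⁴.
T_max = τ_allow·J/r = 3.06×10^7 × 6.464×10^-7 / 0.0295 = 670.5 N·m.
ω = 2π·7930/60 = 830.4 rad/s, so P_max = T_max·ω = 5.568×10^5 W.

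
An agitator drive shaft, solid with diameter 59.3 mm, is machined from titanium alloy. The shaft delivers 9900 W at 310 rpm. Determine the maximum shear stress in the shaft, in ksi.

1.08 ksi

ω = 2π·310/60 = 32.46 rad/s, so T = P/ω = 9900 / 32.46 = 305.0 N·m.
J = πd⁴/32 = π(0.0593)⁴/32 = 1.214×10^-6 m⁴.
τ_max = T·r/J = 305.0 × 0.0296 / 1.214×10^-6 = 7.448×10^6 Pa.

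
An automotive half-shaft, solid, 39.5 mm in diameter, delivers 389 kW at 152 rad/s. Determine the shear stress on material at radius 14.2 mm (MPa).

ω = 152 rad/s, so T = P/ω = 389×10³ / 152.0 = 2559 N·m.
J = πd⁴/32 = π(0.0395)⁴/32 = 2.390×10^-7 m⁴.
Shear stress varies linearly with radius: τ = T·r/J = 2559 × 0.0142 / 2.390×10^-7 = 1.521×10^8 Pa.

152 MPa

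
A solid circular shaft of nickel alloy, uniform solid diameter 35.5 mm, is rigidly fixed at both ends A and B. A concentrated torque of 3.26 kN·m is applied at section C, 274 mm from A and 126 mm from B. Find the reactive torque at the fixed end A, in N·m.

With uniform GJ and both ends fixed, compatibility θ_AC = θ_CB gives T_A·a = T_B·b, together with T_A + T_B = T₀.
T_A = T₀·b/(a+b) = 3260·126/400.0 = 1027 N·m; T_B = 2233 N·m.

1030 N·m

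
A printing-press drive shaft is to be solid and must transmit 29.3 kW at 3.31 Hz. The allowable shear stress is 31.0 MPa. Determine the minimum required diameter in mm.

61.4 mm

ω = 2π·3.31 = 20.80 rad/s, so T = P/ω = 29.3×10³ / 20.80 = 1409 N·m.
For a solid shaft τ_max = 16T/(πd³), so d = (16T/(π τ_allow))^(1/3) = (16·1409/(π·3.10×10^7))^(1/3) = 0.06140 m.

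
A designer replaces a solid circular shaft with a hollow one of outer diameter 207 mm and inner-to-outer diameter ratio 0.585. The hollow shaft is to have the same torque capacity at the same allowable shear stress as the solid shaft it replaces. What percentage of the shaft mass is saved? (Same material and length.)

28.5 %

Equal τ_max and T ⇒ the solid shaft needs d_s³ = d_o³(1−k⁴), so d_s = 207·(1−0.585⁴)^(1/3) = 198.6 mm.
Area ratio A_h/A_s = d_o²(1−k²)/d_s² = (1−k²)/(1−k⁴)^(2/3) = 0.7147.
Mass saving = 1 − 0.7147 = 28.5 %.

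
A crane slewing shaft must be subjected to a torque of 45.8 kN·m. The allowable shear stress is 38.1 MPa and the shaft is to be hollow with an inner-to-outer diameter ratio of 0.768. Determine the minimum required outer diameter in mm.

For a hollow shaft with d_i/d_o = 0.768: τ_max = 16T/(π d_o³ (1−k⁴)), so d_o = [16T/(π τ_allow (1−k⁴))]^(1/3) = [16·45800/(π·3.81×10^7·0.6521)]^(1/3) = 0.2110 m.

211 mm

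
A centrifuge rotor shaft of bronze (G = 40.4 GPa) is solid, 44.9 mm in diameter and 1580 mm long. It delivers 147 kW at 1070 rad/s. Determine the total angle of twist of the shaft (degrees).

ω = 1070 rad/s, so T = P/ω = 147×10³ / 1070 = 137.4 N·m.
J = πd⁴/32 = π(0.0449)⁴/32 = 3.990×10^-7 m⁴.
θ = T·L/(G·J) = 137.4 × 1.58 / (40.4×10⁹ × 3.990×10^-7) = 0.01347 rad.

0.772°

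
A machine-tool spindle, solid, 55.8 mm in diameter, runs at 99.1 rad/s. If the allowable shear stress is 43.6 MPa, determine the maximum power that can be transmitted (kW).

147 kW

J = πd⁴/32 = π(0.0558)⁴/32 = 9.518×10^-7 m⁴.
T_max = τ_allow·J/r = 4.36×10^7 × 9.518×10^-7 / 0.0279 = 1487 N·m.
ω = 99.1 rad/s, so P_max = T_max·ω = 1.474×10^5 W.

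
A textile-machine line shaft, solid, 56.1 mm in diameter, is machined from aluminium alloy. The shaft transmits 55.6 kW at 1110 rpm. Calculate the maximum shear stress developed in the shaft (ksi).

ω = 2π·1110/60 = 116.2 rad/s, so T = P/ω = 55.6×10³ / 116.2 = 478.3 N·m.
J = πd⁴/32 = π(0.0561)⁴/32 = 9.724×10^-7 m⁴.
τ_max = T·r/J = 478.3 × 0.0281 / 9.724×10^-7 = 1.380×10^7 Pa.

2.00 ksi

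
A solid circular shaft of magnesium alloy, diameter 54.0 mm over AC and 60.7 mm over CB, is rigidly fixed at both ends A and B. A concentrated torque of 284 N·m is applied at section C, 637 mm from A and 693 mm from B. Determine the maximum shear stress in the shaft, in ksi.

0.558 ksi

Compatibility: T_A·a/J_AC = T_B·b/J_CB with T_A + T_B = T₀.
J_AC = 8.35×10^-7 m⁴, J_CB = 1.33×10^-6 m⁴, so T_A = T₀·(J_AC/a)/((J_AC/a)+(J_CB/b)) = 115.1 N·m, T_B = 168.9 N·m.
τ in each portion: τ_AC = 3.72×10^6 Pa, τ_CB = 3.85×10^6 Pa; maximum is in CB.
τ_max = T_CB·r/J = 168.9·0.0304/1.33×10^-6 = 3.846×10^6 Pa.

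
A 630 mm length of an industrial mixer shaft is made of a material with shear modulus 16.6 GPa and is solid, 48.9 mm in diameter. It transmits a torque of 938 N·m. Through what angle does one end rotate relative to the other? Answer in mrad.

J = πd⁴/32 = π(0.0489)⁴/32 = 5.614×10^-7 m⁴.
θ = T·L/(G·J) = 938.0 × 0.630 / (16.6×10⁹ × 5.614×10^-7) = 0.06342 rad.

63.4 mrad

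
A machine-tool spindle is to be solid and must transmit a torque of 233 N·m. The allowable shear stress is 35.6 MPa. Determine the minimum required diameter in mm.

For a solid shaft τ_max = 16T/(πd³), so d = (16T/(π τ_allow))^(1/3) = (16·233.0/(π·3.56×10^7))^(1/3) = 0.03218 m.

32.2 mm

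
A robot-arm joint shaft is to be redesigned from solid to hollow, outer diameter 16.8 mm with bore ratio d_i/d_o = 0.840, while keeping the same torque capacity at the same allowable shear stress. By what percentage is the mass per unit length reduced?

53.4 %

Equal τ_max and T ⇒ the solid shaft needs d_s³ = d_o³(1−k⁴), so d_s = 16.8·(1−0.840⁴)^(1/3) = 13.35 mm.
Area ratio A_h/A_s = d_o²(1−k²)/d_s² = (1−k²)/(1−k⁴)^(2/3) = 0.4660.
Mass saving = 1 − 0.4660 = 53.4 %.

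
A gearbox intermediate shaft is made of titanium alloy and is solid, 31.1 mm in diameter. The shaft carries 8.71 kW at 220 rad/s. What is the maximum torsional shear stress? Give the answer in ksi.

ω = 220 rad/s, so T = P/ω = 8.71×10³ / 220.0 = 39.59 N·m.
J = πd⁴/32 = π(0.0311)⁴/32 = 9.184×10^-8 m⁴.
τ_max = T·r/J = 39.59 × 0.0156 / 9.184×10^-8 = 6.703×10^6 Pa.

0.972 ksi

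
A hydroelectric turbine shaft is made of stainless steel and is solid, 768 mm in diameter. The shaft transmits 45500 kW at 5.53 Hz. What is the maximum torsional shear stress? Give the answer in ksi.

ω = 2π·5.53 = 34.75 rad/s, so T = P/ω = 45500×10³ / 34.75 = 1.310e6 N·m.
J = πd⁴/32 = π(0.768)⁴/32 = 0.03415 m⁴.
τ_max = T·r/J = 1.310e6 × 0.384 / 0.03415 = 1.472×10^7 Pa.

2.14 ksi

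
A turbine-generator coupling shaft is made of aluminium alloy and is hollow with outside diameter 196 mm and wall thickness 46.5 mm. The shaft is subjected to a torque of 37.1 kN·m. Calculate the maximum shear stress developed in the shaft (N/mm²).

27.2 N/mm²

J = π(d_o⁴ − d_i⁴)/32 = π(0.196⁴ − 0.103⁴)/32 = 1.338×10^-4 m⁴.
τ_max = T·r/J = 37100 × 0.0980 / 1.338×10^-4 = 2.717×10^7 Pa.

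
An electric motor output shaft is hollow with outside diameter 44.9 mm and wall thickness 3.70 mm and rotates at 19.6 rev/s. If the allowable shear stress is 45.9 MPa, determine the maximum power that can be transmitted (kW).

J = π(d_o⁴ − d_i⁴)/32 = π(0.0449⁴ − 0.0375⁴)/32 = 2.049×10^-7 m⁴.
T_max = τ_allow·J/r = 4.59×10^7 × 2.049×10^-7 / 0.0224 = 418.9 N·m.
ω = 2π·19.6 = 123.2 rad/s, so P_max = T_max·ω = 5.158×10^4 W.

51.6 kW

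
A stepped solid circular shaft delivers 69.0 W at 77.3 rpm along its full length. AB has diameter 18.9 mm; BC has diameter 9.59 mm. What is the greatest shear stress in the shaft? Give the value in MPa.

ω = 2π·77.3/60 = 8.095 rad/s, so T = P/ω = 69.0 / 8.095 = 8.524 N·m.
Under the same torque, τ_max = 16T/(πd³) is largest where d is smallest — segment BC (d = 9.59 mm).
τ_max = 16·8.524/(π·(0.00959)³) = 4.922×10^7 Pa.

49.2 MPa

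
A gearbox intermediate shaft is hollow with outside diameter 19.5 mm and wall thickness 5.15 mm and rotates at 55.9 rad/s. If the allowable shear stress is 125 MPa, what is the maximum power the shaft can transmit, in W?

9670 W

J = π(d_o⁴ − d_i⁴)/32 = π(0.0195⁴ − 0.00920⁴)/32 = 1.349×10^-8 m⁴.
T_max = τ_allow·J/r = 1.25×10^8 × 1.349×10^-8 / 0.00975 = 173.0 N·m.
ω = 55.9 rad/s, so P_max = T_max·ω = 9669 W.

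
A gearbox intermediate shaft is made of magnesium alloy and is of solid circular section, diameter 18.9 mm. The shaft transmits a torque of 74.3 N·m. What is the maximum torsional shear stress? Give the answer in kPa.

J = πd⁴/32 = π(0.0189)⁴/32 = 1.253×10^-8 m⁴.
τ_max = T·r/J = 74.30 × 0.00945 / 1.253×10^-8 = 5.605×10^7 Pa.

56000 kPa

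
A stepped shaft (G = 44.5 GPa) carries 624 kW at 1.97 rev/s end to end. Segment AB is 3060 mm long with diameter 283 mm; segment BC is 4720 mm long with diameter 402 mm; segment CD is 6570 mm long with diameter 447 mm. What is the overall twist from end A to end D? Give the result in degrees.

0.544°

ω = 2π·1.97 = 12.38 rad/s, so T = P/ω = 624×10³ / 12.38 = 50410 N·m.
J_AB = π(0.283)⁴/32 = 6.30×10^-4 m⁴; J_BC = π(0.402)⁴/32 = 2.56×10^-3 m⁴; J_CD = π(0.447)⁴/32 = 3.92×10^-3 m⁴.
θ = (T/G)·Σ L_i/J_i = (50410/44.5×10⁹)·(3.06/6.30×10^-4 + 4.72/2.56×10^-3 + 6.57/3.92×10^-3) = 9.489×10^-3 rad.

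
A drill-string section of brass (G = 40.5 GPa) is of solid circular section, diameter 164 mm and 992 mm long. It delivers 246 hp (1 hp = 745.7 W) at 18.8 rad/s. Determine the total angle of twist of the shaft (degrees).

ω = 18.8 rad/s, so T = P/ω = 246×745.7 / 18.80 = 9758 N·m.
J = πd⁴/32 = π(0.164)⁴/32 = 7.102×10^-5 m⁴.
θ = T·L/(G·J) = 9758 × 0.992 / (40.5×10⁹ × 7.102×10^-5) = 3.365×10^-3 rad.

0.193°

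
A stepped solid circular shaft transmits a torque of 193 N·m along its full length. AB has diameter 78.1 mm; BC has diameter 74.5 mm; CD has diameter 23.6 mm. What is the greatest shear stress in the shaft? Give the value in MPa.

Under the same torque, τ_max = 16T/(πd³) is largest where d is smallest — segment CD (d = 23.6 mm).
τ_max = 16·193.0/(π·(0.0236)³) = 7.478×10^7 Pa.

74.8 MPa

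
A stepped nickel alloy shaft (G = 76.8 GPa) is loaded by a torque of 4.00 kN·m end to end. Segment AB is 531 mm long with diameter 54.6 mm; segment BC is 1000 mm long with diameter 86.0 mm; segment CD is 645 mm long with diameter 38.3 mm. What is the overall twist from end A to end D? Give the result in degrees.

11.5°

J_AB = π(0.0546)⁴/32 = 8.73×10^-7 m⁴; J_BC = π(0.0860)⁴/32 = 5.37×10^-6 m⁴; J_CD = π(0.0383)⁴/32 = 2.11×10^-7 m⁴.
θ = (T/G)·Σ L_i/J_i = (4000/76.8×10⁹)·(0.531/8.73×10^-7 + 1.00/5.37×10^-6 + 0.645/2.11×10^-7) = 0.2004 rad.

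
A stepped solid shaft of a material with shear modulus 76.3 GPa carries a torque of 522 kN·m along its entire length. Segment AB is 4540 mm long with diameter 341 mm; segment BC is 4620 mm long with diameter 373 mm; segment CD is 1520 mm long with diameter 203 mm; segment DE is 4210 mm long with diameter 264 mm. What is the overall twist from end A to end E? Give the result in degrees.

J_AB = π(0.341)⁴/32 = 1.33×10^-3 m⁴; J_BC = π(0.373)⁴/32 = 1.90×10^-3 m⁴; J_CD = π(0.203)⁴/32 = 1.67×10^-4 m⁴; J_DE = π(0.264)⁴/32 = 4.77×10^-4 m⁴.
θ = (T/G)·Σ L_i/J_i = (522000/76.3×10⁹)·(4.54/1.33×10^-3 + 4.62/1.90×10^-3 + 1.52/1.67×10^-4 + 4.21/4.77×10^-4) = 0.1628 rad.

9.33°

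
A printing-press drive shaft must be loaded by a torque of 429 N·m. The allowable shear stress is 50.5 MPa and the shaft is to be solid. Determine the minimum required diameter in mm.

35.1 mm

For a solid shaft τ_max = 16T/(πd³), so d = (16T/(π τ_allow))^(1/3) = (16·429.0/(π·5.05×10^7))^(1/3) = 0.03511 m.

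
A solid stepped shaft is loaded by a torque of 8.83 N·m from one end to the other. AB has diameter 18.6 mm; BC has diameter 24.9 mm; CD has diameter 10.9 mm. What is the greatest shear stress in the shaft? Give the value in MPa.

Under the same torque, τ_max = 16T/(πd³) is largest where d is smallest — segment CD (d = 10.9 mm).
τ_max = 16·8.830/(π·(0.0109)³) = 3.473×10^7 Pa.

34.7 MPa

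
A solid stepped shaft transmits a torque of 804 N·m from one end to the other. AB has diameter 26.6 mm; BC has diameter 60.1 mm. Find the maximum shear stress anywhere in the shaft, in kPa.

Under the same torque, τ_max = 16T/(πd³) is largest where d is smallest — segment AB (d = 26.6 mm).
τ_max = 16·804.0/(π·(0.0266)³) = 2.176×10^8 Pa.

218000 kPa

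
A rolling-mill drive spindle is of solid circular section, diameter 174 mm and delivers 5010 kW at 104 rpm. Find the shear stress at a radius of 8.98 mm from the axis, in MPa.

ω = 2π·104/60 = 10.89 rad/s, so T = P/ω = 5010×10³ / 10.89 = 460000 N·m.
J = πd⁴/32 = π(0.174)⁴/32 = 8.999×10^-5 m⁴.
Shear stress varies linearly with radius: τ = T·r/J = 460000 × 0.00898 / 8.999×10^-5 = 4.590×10^7 Pa.

45.9 MPa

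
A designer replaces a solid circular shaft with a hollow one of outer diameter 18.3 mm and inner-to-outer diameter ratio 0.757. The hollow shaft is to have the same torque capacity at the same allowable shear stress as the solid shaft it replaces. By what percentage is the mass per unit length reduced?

44.3 %

Equal τ_max and T ⇒ the solid shaft needs d_s³ = d_o³(1−k⁴), so d_s = 18.3·(1−0.757⁴)^(1/3) = 16.03 mm.
Area ratio A_h/A_s = d_o²(1−k²)/d_s² = (1−k²)/(1−k⁴)^(2/3) = 0.5567.
Mass saving = 1 − 0.5567 = 44.3 %.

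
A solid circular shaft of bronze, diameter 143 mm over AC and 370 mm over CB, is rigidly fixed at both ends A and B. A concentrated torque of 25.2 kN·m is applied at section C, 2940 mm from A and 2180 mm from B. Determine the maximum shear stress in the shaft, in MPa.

2.49 MPa

Compatibility: T_A·a/J_AC = T_B·b/J_CB with T_A + T_B = T₀.
J_AC = 4.11×10^-5 m⁴, J_CB = 1.84×10^-3 m⁴, so T_A = T₀·(J_AC/a)/((J_AC/a)+(J_CB/b)) = 410.1 N·m, T_B = 24790 N·m.
τ in each portion: τ_AC = 7.14×10^5 Pa, τ_CB = 2.49×10^6 Pa; maximum is in CB.
τ_max = T_CB·r/J = 24790·0.185/1.84×10^-3 = 2.493×10^6 Pa.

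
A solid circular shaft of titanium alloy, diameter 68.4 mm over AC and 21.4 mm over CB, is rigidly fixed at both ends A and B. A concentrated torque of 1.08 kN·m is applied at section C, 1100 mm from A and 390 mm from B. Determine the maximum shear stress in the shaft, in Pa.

Compatibility: T_A·a/J_AC = T_B·b/J_CB with T_A + T_B = T₀.
J_AC = 2.15×10^-6 m⁴, J_CB = 2.06×10^-8 m⁴, so T_A = T₀·(J_AC/a)/((J_AC/a)+(J_CB/b)) = 1052 N·m, T_B = 28.42 N·m.
τ in each portion: τ_AC = 1.67×10^7 Pa, τ_CB = 1.48×10^7 Pa; maximum is in AC.
τ_max = T_AC·r/J = 1052·0.0342/2.15×10^-6 = 1.674×10^7 Pa.

1.67e7 Pa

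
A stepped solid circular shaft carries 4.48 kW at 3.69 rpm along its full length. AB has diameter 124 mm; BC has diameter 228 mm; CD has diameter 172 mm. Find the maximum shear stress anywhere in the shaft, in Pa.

3.10e7 Pa

ω = 2π·3.69/60 = 0.3864 rad/s, so T = P/ω = 4.48×10³ / 0.3864 = 11590 N·m.
Under the same torque, τ_max = 16T/(πd³) is largest where d is smallest — segment AB (d = 124 mm).
τ_max = 16·11590/(π·(0.124)³) = 3.097×10^7 Pa.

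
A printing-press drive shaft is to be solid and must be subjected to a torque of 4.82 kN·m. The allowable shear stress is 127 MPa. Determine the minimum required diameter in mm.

For a solid shaft τ_max = 16T/(πd³), so d = (16T/(π τ_allow))^(1/3) = (16·4820/(π·1.27×10^8))^(1/3) = 0.05782 m.

57.8 mm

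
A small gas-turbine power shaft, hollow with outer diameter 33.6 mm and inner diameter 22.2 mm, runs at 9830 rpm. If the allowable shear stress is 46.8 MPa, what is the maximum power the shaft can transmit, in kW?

J = π(d_o⁴ − d_i⁴)/32 = π(0.0336⁴ − 0.0222⁴)/32 = 1.013×10^-7 m⁴.
T_max = τ_allow·J/r = 4.68×10^7 × 1.013×10^-7 / 0.0168 = 282.1 N·m.
ω = 2π·9830/60 = 1029 rad/s, so P_max = T_max·ω = 2.904×10^5 W.

290 kW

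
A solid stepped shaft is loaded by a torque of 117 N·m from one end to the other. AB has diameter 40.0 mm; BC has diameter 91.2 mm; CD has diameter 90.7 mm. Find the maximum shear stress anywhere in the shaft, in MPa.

Under the same torque, τ_max = 16T/(πd³) is largest where d is smallest — segment AB (d = 40.0 mm).
τ_max = 16·117.0/(π·(0.0400)³) = 9.311×10^6 Pa.

9.31 MPa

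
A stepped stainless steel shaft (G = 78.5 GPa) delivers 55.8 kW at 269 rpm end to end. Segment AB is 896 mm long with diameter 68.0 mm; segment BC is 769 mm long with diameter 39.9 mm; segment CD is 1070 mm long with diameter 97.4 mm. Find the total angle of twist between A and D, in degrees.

5.26°

ω = 2π·269/60 = 28.17 rad/s, so T = P/ω = 55.8×10³ / 28.17 = 1981 N·m.
J_AB = π(0.0680)⁴/32 = 2.10×10^-6 m⁴; J_BC = π(0.0399)⁴/32 = 2.49×10^-7 m⁴; J_CD = π(0.0974)⁴/32 = 8.84×10^-6 m⁴.
θ = (T/G)·Σ L_i/J_i = (1981/78.5×10⁹)·(0.896/2.10×10^-6 + 0.769/2.49×10^-7 + 1.07/8.84×10^-6) = 0.09181 rad.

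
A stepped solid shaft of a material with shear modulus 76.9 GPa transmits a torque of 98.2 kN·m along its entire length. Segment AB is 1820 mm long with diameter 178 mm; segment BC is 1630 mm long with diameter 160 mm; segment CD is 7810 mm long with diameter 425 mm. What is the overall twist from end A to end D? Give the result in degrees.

J_AB = π(0.178)⁴/32 = 9.86×10^-5 m⁴; J_BC = π(0.160)⁴/32 = 6.43×10^-5 m⁴; J_CD = π(0.425)⁴/32 = 3.20×10^-3 m⁴.
θ = (T/G)·Σ L_i/J_i = (98200/76.9×10⁹)·(1.82/9.86×10^-5 + 1.63/6.43×10^-5 + 7.81/3.20×10^-3) = 0.05905 rad.

3.38°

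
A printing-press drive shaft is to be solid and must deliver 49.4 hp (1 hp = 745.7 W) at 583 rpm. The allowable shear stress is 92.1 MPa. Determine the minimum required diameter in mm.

32.2 mm

ω = 2π·583/60 = 61.05 rad/s, so T = P/ω = 49.4×745.7 / 61.05 = 603.4 N·m.
For a solid shaft τ_max = 16T/(πd³), so d = (16T/(π τ_allow))^(1/3) = (16·603.4/(π·9.21×10^7))^(1/3) = 0.03219 m.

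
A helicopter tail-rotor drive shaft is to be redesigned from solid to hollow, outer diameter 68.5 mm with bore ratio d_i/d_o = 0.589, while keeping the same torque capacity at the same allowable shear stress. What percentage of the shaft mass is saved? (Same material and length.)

Equal τ_max and T ⇒ the solid shaft needs d_s³ = d_o³(1−k⁴), so d_s = 68.5·(1−0.589⁴)^(1/3) = 65.63 mm.
Area ratio A_h/A_s = d_o²(1−k²)/d_s² = (1−k²)/(1−k⁴)^(2/3) = 0.7114.
Mass saving = 1 − 0.7114 = 28.9 %.

28.9 %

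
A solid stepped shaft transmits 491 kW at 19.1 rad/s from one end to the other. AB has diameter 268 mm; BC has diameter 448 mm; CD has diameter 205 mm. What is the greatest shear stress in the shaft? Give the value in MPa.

ω = 19.1 rad/s, so T = P/ω = 491×10³ / 19.10 = 25710 N·m.
Under the same torque, τ_max = 16T/(πd³) is largest where d is smallest — segment CD (d = 205 mm).
τ_max = 16·25710/(π·(0.205)³) = 1.520×10^7 Pa.

15.2 MPa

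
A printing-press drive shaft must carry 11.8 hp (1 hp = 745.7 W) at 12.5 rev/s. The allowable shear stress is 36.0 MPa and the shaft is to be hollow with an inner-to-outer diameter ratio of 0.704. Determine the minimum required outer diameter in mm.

ω = 2π·12.5 = 78.54 rad/s, so T = P/ω = 11.8×745.7 / 78.54 = 112.0 N·m.
For a hollow shaft with d_i/d_o = 0.704: τ_max = 16T/(π d_o³ (1−k⁴)), so d_o = [16T/(π τ_allow (1−k⁴))]^(1/3) = [16·112.0/(π·3.60×10^7·0.7544)]^(1/3) = 0.02759 m.

27.6 mm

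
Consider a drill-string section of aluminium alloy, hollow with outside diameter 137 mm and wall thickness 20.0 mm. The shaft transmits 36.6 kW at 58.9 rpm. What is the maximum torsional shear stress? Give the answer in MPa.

15.7 MPa

ω = 2π·58.9/60 = 6.168 rad/s, so T = P/ω = 36.6×10³ / 6.168 = 5934 N·m.
J = π(d_o⁴ − d_i⁴)/32 = π(0.137⁴ − 0.0970⁴)/32 = 2.589×10^-5 m⁴.
τ_max = T·r/J = 5934 × 0.0685 / 2.589×10^-5 = 1.570×10^7 Pa.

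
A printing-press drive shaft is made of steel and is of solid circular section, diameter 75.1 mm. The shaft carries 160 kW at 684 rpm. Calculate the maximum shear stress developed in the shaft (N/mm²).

ω = 2π·684/60 = 71.63 rad/s, so T = P/ω = 160×10³ / 71.63 = 2234 N·m.
J = πd⁴/32 = π(0.0751)⁴/32 = 3.123×10^-6 m⁴.
τ_max = T·r/J = 2234 × 0.0376 / 3.123×10^-6 = 2.686×10^7 Pa.

26.9 N/mm²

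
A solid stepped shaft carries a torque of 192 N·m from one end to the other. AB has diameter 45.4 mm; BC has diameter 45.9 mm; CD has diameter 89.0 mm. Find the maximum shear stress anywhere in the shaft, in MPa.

Under the same torque, τ_max = 16T/(πd³) is largest where d is smallest — segment AB (d = 45.4 mm).
τ_max = 16·192.0/(π·(0.0454)³) = 1.045×10^7 Pa.

10.4 MPa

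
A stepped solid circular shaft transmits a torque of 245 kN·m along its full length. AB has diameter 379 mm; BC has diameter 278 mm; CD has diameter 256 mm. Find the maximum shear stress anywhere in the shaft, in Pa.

7.44e7 Pa

Under the same torque, τ_max = 16T/(πd³) is largest where d is smallest — segment CD (d = 256 mm).
τ_max = 16·245000/(π·(0.256)³) = 7.437×10^7 Pa.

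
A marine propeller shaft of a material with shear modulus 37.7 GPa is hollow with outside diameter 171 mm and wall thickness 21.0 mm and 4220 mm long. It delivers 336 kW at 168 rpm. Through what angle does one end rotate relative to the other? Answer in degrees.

ω = 2π·168/60 = 17.59 rad/s, so T = P/ω = 336×10³ / 17.59 = 19100 N·m.
J = π(d_o⁴ − d_i⁴)/32 = π(0.171⁴ − 0.129⁴)/32 = 5.676×10^-5 m⁴.
θ = T·L/(G·J) = 19100 × 4.22 / (37.7×10⁹ × 5.676×10^-5) = 0.03767 rad.

2.16°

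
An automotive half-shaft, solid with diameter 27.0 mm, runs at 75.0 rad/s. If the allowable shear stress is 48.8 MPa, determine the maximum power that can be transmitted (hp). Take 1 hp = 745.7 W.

J = πd⁴/32 = π(0.0270)⁴/32 = 5.217×10^-8 m⁴.
T_max = τ_allow·J/r = 4.88×10^7 × 5.217×10^-8 / 0.0135 = 188.6 N·m.
ω = 75.0 rad/s, so P_max = T_max·ω = 1.414×10^4 W.

19.0 hp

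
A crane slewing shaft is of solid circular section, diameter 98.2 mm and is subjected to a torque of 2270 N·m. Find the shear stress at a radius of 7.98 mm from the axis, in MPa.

1.98 MPa

J = πd⁴/32 = π(0.0982)⁴/32 = 9.129×10^-6 m⁴.
Shear stress varies linearly with radius: τ = T·r/J = 2270 × 0.00798 / 9.129×10^-6 = 1.984×10^6 Pa.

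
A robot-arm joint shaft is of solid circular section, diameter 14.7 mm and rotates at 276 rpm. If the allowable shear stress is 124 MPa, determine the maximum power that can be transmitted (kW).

2.24 kW

J = πd⁴/32 = π(0.0147)⁴/32 = 4.584×10^-9 m⁴.
T_max = τ_allow·J/r = 1.24×10^8 × 4.584×10^-9 / 0.00735 = 77.34 N·m.
ω = 2π·276/60 = 28.90 rad/s, so P_max = T_max·ω = 2235 W.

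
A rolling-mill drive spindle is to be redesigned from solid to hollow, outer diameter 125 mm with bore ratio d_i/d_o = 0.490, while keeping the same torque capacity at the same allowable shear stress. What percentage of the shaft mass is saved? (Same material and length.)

Equal τ_max and T ⇒ the solid shaft needs d_s³ = d_o³(1−k⁴), so d_s = 125·(1−0.490⁴)^(1/3) = 122.6 mm.
Area ratio A_h/A_s = d_o²(1−k²)/d_s² = (1−k²)/(1−k⁴)^(2/3) = 0.7906.
Mass saving = 1 − 0.7906 = 20.9 %.

20.9 %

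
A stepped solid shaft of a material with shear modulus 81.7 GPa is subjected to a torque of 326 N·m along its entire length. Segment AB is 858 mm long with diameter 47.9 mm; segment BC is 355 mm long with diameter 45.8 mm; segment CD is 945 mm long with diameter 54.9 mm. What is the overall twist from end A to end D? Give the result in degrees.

0.810°

J_AB = π(0.0479)⁴/32 = 5.17×10^-7 m⁴; J_BC = π(0.0458)⁴/32 = 4.32×10^-7 m⁴; J_CD = π(0.0549)⁴/32 = 8.92×10^-7 m⁴.
θ = (T/G)·Σ L_i/J_i = (326.0/81.7×10⁹)·(0.858/5.17×10^-7 + 0.355/4.32×10^-7 + 0.945/8.92×10^-7) = 0.01413 rad.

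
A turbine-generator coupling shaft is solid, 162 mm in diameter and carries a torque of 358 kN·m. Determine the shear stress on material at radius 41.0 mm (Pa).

2.17e8 Pa

J = πd⁴/32 = π(0.162)⁴/32 = 6.762×10^-5 m⁴.
Shear stress varies linearly with radius: τ = T·r/J = 358000 × 0.0410 / 6.762×10^-5 = 2.171×10^8 Pa.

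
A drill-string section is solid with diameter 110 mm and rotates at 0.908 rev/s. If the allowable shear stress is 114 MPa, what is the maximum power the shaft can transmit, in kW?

170 kW

J = πd⁴/32 = π(0.110)⁴/32 = 1.437×10^-5 m⁴.
T_max = τ_allow·J/r = 1.14×10^8 × 1.437×10^-5 / 0.0550 = 29790 N·m.
ω = 2π·0.908 = 5.705 rad/s, so P_max = T_max·ω = 1.700×10^5 W.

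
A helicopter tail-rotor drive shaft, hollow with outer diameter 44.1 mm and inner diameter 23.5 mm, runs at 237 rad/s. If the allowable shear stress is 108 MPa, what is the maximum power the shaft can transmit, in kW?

J = π(d_o⁴ − d_i⁴)/32 = π(0.0441⁴ − 0.0235⁴)/32 = 3.414×10^-7 m⁴.
T_max = τ_allow·J/r = 1.08×10^8 × 3.414×10^-7 / 0.0221 = 1672 N·m.
ω = 237 rad/s, so P_max = T_max·ω = 3.963×10^5 W.

396 kW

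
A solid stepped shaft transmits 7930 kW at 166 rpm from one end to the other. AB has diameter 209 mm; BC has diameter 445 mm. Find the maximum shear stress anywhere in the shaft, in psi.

ω = 2π·166/60 = 17.38 rad/s, so T = P/ω = 7930×10³ / 17.38 = 456200 N·m.
Under the same torque, τ_max = 16T/(πd³) is largest where d is smallest — segment AB (d = 209 mm).
τ_max = 16·456200/(π·(0.209)³) = 2.545×10^8 Pa.

36900 psi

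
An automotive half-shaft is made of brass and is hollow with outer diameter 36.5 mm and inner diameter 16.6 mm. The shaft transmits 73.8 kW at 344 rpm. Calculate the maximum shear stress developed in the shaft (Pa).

ω = 2π·344/60 = 36.02 rad/s, so T = P/ω = 73.8×10³ / 36.02 = 2049 N·m.
J = π(d_o⁴ − d_i⁴)/32 = π(0.0365⁴ − 0.0166⁴)/32 = 1.668×10^-7 m⁴.
τ_max = T·r/J = 2049 × 0.0182 / 1.668×10^-7 = 2.242×10^8 Pa.

2.24e8 Pa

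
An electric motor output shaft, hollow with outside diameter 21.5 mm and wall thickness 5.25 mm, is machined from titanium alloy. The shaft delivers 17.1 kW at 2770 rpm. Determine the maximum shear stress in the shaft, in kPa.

32400 kPa

ω = 2π·2770/60 = 290.1 rad/s, so T = P/ω = 17.1×10³ / 290.1 = 58.95 N·m.
J = π(d_o⁴ − d_i⁴)/32 = π(0.0215⁴ − 0.0110⁴)/32 = 1.954×10^-8 m⁴.
τ_max = T·r/J = 58.95 × 0.0107 / 1.954×10^-8 = 3.243×10^7 Pa.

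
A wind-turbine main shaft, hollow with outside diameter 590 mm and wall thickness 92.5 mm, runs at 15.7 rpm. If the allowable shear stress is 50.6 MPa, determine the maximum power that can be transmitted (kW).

J = π(d_o⁴ − d_i⁴)/32 = π(0.590⁴ − 0.405⁴)/32 = 9.255×10^-3 m⁴.
T_max = τ_allow·J/r = 5.06×10^7 × 9.255×10^-3 / 0.295 = 1.587e6 N·m.
ω = 2π·15.7/60 = 1.644 rad/s, so P_max = T_max·ω = 2.610×10^6 W.

2610 kW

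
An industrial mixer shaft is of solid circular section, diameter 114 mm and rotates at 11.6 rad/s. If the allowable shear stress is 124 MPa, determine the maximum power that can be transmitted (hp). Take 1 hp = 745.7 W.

561 hp

J = πd⁴/32 = π(0.114)⁴/32 = 1.658×10^-5 m⁴.
T_max = τ_allow·J/r = 1.24×10^8 × 1.658×10^-5 / 0.0570 = 36070 N·m.
ω = 11.6 rad/s, so P_max = T_max·ω = 4.184×10^5 W.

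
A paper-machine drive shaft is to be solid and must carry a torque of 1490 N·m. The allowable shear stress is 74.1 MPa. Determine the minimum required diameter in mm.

For a solid shaft τ_max = 16T/(πd³), so d = (16T/(π τ_allow))^(1/3) = (16·1490/(π·7.41×10^7))^(1/3) = 0.04679 m.

46.8 mm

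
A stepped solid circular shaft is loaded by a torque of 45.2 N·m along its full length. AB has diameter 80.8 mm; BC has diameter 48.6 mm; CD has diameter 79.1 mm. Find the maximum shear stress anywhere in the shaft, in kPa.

2010 kPa

Under the same torque, τ_max = 16T/(πd³) is largest where d is smallest — segment BC (d = 48.6 mm).
τ_max = 16·45.20/(π·(0.0486)³) = 2.005×10^6 Pa.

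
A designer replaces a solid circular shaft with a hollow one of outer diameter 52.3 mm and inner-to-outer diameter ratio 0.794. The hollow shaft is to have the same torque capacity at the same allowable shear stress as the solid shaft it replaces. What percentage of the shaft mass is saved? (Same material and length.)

48.2 %

Equal τ_max and T ⇒ the solid shaft needs d_s³ = d_o³(1−k⁴), so d_s = 52.3·(1−0.794⁴)^(1/3) = 44.17 mm.
Area ratio A_h/A_s = d_o²(1−k²)/d_s² = (1−k²)/(1−k⁴)^(2/3) = 0.5180.
Mass saving = 1 − 0.5180 = 48.2 %.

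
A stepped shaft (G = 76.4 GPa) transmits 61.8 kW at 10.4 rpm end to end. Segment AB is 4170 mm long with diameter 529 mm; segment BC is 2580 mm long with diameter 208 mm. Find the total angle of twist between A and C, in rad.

ω = 2π·10.4/60 = 1.089 rad/s, so T = P/ω = 61.8×10³ / 1.089 = 56740 N·m.
J_AB = π(0.529)⁴/32 = 7.69×10^-3 m⁴; J_BC = π(0.208)⁴/32 = 1.84×10^-4 m⁴.
θ = (T/G)·Σ L_i/J_i = (56740/76.4×10⁹)·(4.17/7.69×10^-3 + 2.58/1.84×10^-4) = 0.01083 rad.

0.0108 rad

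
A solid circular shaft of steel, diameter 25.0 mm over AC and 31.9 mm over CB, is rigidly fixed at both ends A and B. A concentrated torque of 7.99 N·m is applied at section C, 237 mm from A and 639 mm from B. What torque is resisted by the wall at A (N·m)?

Compatibility: T_A·a/J_AC = T_B·b/J_CB with T_A + T_B = T₀.
J_AC = 3.83×10^-8 m⁴, J_CB = 1.02×10^-7 m⁴, so T_A = T₀·(J_AC/a)/((J_AC/a)+(J_CB/b)) = 4.029 N·m, T_B = 3.961 N·m.

4.03 N·m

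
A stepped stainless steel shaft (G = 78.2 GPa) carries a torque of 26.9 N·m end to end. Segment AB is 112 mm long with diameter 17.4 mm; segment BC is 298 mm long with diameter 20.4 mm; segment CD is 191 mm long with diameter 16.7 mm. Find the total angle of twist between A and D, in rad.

J_AB = π(0.0174)⁴/32 = 9.00×10^-9 m⁴; J_BC = π(0.0204)⁴/32 = 1.70×10^-8 m⁴; J_CD = π(0.0167)⁴/32 = 7.64×10^-9 m⁴.
θ = (T/G)·Σ L_i/J_i = (26.90/78.2×10⁹)·(0.112/9.00×10^-9 + 0.298/1.70×10^-8 + 0.191/7.64×10^-9) = 0.01891 rad.

0.0189 rad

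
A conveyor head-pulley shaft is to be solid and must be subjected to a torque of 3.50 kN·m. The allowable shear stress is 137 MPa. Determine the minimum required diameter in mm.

For a solid shaft τ_max = 16T/(πd³), so d = (16T/(π τ_allow))^(1/3) = (16·3500/(π·1.37×10^8))^(1/3) = 0.05067 m.

50.7 mm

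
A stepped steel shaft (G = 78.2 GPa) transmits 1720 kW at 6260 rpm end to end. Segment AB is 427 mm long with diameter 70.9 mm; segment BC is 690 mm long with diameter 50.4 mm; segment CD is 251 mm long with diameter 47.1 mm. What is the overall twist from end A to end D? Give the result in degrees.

3.42°

ω = 2π·6260/60 = 655.5 rad/s, so T = P/ω = 1720×10³ / 655.5 = 2624 N·m.
J_AB = π(0.0709)⁴/32 = 2.48×10^-6 m⁴; J_BC = π(0.0504)⁴/32 = 6.33×10^-7 m⁴; J_CD = π(0.0471)⁴/32 = 4.83×10^-7 m⁴.
θ = (T/G)·Σ L_i/J_i = (2624/78.2×10⁹)·(0.427/2.48×10^-6 + 0.690/6.33×10^-7 + 0.251/4.83×10^-7) = 0.05975 rad.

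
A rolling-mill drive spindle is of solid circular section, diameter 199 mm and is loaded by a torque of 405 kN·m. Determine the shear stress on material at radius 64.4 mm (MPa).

J = πd⁴/32 = π(0.199)⁴/32 = 1.540×10^-4 m⁴.
Shear stress varies linearly with radius: τ = T·r/J = 405000 × 0.0644 / 1.540×10^-4 = 1.694×10^8 Pa.

169 MPa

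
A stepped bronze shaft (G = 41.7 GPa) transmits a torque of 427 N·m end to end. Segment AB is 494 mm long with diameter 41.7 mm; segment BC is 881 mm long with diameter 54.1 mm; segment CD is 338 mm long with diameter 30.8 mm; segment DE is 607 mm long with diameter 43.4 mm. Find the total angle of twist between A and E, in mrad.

J_AB = π(0.0417)⁴/32 = 2.97×10^-7 m⁴; J_BC = π(0.0541)⁴/32 = 8.41×10^-7 m⁴; J_CD = π(0.0308)⁴/32 = 8.83×10^-8 m⁴; J_DE = π(0.0434)⁴/32 = 3.48×10^-7 m⁴.
θ = (T/G)·Σ L_i/J_i = (427.0/41.7×10⁹)·(0.494/2.97×10^-7 + 0.881/8.41×10^-7 + 0.338/8.83×10^-8 + 0.607/3.48×10^-7) = 0.08479 rad.

84.8 mrad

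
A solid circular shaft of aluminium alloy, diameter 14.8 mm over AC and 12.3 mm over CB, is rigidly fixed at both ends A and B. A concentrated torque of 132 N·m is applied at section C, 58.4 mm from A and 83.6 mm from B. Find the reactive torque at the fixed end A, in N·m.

Compatibility: T_A·a/J_AC = T_B·b/J_CB with T_A + T_B = T₀.
J_AC = 4.71×10^-9 m⁴, J_CB = 2.25×10^-9 m⁴, so T_A = T₀·(J_AC/a)/((J_AC/a)+(J_CB/b)) = 99.01 N·m, T_B = 32.99 N·m.

99.0 N·m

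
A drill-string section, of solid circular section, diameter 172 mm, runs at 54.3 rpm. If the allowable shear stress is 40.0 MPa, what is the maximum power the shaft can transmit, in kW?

227 kW

J = πd⁴/32 = π(0.172)⁴/32 = 8.592×10^-5 m⁴.
T_max = τ_allow·J/r = 4.00×10^7 × 8.592×10^-5 / 0.0860 = 39960 N·m.
ω = 2π·54.3/60 = 5.686 rad/s, so P_max = T_max·ω = 2.272×10^5 W.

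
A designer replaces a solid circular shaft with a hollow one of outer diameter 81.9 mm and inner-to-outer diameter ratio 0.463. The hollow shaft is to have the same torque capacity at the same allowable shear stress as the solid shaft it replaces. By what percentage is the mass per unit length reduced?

18.9 %

Equal τ_max and T ⇒ the solid shaft needs d_s³ = d_o³(1−k⁴), so d_s = 81.9·(1−0.463⁴)^(1/3) = 80.63 mm.
Area ratio A_h/A_s = d_o²(1−k²)/d_s² = (1−k²)/(1−k⁴)^(2/3) = 0.8107.
Mass saving = 1 − 0.8107 = 18.9 %.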